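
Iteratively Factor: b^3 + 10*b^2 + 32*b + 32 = (b + 4)*(b^2 + 6*b + 8) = (b + 2)*(b + 4)*(b + 4)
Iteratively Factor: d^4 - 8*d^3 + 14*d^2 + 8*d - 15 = (d - 5)*(d^3 - 3*d^2 - d + 3) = (d - 5)*(d - 3)*(d^2 - 1) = (d - 5)*(d - 3)*(d + 1)*(d - 1)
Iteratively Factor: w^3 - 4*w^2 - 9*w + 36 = (w + 3)*(w^2 - 7*w + 12) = (w - 3)*(w + 3)*(w - 4)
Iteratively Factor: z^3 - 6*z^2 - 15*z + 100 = (z - 5)*(z^2 - z - 20) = (z - 5)^2*(z + 4)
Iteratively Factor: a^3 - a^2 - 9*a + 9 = (a - 1)*(a^2 - 9) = (a - 3)*(a - 1)*(a + 3)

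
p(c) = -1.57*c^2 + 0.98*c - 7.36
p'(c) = 0.98 - 3.14*c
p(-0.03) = -7.39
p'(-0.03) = 1.07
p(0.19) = -7.23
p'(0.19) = 0.38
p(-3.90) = -35.06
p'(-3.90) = 13.23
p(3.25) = -20.76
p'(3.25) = -9.22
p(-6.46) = -79.21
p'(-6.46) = 21.26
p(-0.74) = -8.94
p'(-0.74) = 3.30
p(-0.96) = -9.75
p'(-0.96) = 3.99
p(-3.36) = -28.38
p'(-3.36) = 11.53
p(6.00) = -58.00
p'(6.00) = -17.86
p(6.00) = -58.00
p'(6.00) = -17.86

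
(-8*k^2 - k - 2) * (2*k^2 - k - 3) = -16*k^4 + 6*k^3 + 21*k^2 + 5*k + 6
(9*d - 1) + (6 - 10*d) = 5 - d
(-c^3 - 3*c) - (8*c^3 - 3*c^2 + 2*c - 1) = -9*c^3 + 3*c^2 - 5*c + 1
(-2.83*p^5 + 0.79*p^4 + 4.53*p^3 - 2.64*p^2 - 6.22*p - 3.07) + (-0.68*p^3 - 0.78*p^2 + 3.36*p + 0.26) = -2.83*p^5 + 0.79*p^4 + 3.85*p^3 - 3.42*p^2 - 2.86*p - 2.81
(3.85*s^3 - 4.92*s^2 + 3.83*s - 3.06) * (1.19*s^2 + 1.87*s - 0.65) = 4.5815*s^5 + 1.3447*s^4 - 7.1452*s^3 + 6.7187*s^2 - 8.2117*s + 1.989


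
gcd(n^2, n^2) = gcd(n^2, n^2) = n^2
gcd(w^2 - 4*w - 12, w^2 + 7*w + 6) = 1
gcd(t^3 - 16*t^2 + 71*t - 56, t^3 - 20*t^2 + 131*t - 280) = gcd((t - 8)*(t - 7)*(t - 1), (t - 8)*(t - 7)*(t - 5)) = t^2 - 15*t + 56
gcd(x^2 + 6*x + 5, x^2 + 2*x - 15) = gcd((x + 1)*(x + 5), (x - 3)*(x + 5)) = x + 5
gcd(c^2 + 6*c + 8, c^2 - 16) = c + 4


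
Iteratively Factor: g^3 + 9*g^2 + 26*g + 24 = (g + 4)*(g^2 + 5*g + 6) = (g + 2)*(g + 4)*(g + 3)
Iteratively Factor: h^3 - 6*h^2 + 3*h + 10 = (h - 5)*(h^2 - h - 2) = (h - 5)*(h - 2)*(h + 1)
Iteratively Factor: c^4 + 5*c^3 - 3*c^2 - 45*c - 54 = (c + 3)*(c^3 + 2*c^2 - 9*c - 18) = (c + 3)^2*(c^2 - c - 6) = (c + 2)*(c + 3)^2*(c - 3)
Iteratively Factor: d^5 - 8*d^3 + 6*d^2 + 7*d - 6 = (d + 3)*(d^4 - 3*d^3 + d^2 + 3*d - 2) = (d - 1)*(d + 3)*(d^3 - 2*d^2 - d + 2) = (d - 1)*(d + 1)*(d + 3)*(d^2 - 3*d + 2) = (d - 1)^2*(d + 1)*(d + 3)*(d - 2)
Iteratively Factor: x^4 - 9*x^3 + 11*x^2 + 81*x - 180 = (x - 3)*(x^3 - 6*x^2 - 7*x + 60) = (x - 5)*(x - 3)*(x^2 - x - 12) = (x - 5)*(x - 3)*(x + 3)*(x - 4)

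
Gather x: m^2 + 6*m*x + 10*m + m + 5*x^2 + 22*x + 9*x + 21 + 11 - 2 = m^2 + 11*m + 5*x^2 + x*(6*m + 31) + 30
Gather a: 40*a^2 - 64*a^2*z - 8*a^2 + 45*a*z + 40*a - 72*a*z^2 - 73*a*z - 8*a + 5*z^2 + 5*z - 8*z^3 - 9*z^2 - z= a^2*(32 - 64*z) + a*(-72*z^2 - 28*z + 32) - 8*z^3 - 4*z^2 + 4*z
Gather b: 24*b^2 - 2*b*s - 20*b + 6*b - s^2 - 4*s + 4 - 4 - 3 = 24*b^2 + b*(-2*s - 14) - s^2 - 4*s - 3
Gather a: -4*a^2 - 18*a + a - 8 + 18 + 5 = -4*a^2 - 17*a + 15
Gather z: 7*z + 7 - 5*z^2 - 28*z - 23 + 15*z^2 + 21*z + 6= 10*z^2 - 10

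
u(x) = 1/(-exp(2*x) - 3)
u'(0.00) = 0.12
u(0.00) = -0.25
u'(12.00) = 0.00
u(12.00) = 0.00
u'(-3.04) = 0.00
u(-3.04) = -0.33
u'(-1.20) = 0.02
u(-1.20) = -0.32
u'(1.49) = 0.08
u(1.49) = -0.04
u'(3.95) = 0.00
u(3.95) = -0.00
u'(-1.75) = 0.01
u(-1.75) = -0.33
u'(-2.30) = 0.00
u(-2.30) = -0.33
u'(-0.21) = 0.10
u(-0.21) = -0.27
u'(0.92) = 0.15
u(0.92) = -0.11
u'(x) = 2*exp(2*x)/(-exp(2*x) - 3)^2 = 2*exp(2*x)/(exp(2*x) + 3)^2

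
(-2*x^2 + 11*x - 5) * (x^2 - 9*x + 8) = -2*x^4 + 29*x^3 - 120*x^2 + 133*x - 40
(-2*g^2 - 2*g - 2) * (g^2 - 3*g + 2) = -2*g^4 + 4*g^3 + 2*g - 4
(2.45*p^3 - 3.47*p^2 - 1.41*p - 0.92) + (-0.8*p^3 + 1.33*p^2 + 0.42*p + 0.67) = 1.65*p^3 - 2.14*p^2 - 0.99*p - 0.25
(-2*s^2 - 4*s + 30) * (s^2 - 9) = -2*s^4 - 4*s^3 + 48*s^2 + 36*s - 270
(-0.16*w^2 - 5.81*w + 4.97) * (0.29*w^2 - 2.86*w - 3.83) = -0.0464*w^4 - 1.2273*w^3 + 18.6707*w^2 + 8.0381*w - 19.0351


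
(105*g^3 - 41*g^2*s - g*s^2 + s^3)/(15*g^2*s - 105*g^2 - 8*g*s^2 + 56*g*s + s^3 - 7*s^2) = (7*g + s)/(s - 7)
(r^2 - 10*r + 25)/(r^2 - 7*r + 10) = (r - 5)/(r - 2)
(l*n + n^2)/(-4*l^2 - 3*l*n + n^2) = -n/(4*l - n)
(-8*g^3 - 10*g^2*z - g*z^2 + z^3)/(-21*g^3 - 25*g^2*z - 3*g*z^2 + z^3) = (-8*g^2 - 2*g*z + z^2)/(-21*g^2 - 4*g*z + z^2)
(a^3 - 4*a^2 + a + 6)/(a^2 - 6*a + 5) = (a^3 - 4*a^2 + a + 6)/(a^2 - 6*a + 5)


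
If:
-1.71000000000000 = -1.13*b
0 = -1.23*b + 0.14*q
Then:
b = 1.51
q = 13.30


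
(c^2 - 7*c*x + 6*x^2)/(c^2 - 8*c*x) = (c^2 - 7*c*x + 6*x^2)/(c*(c - 8*x))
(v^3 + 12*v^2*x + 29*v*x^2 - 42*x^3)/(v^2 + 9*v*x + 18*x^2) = (v^2 + 6*v*x - 7*x^2)/(v + 3*x)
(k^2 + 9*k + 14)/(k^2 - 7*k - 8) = (k^2 + 9*k + 14)/(k^2 - 7*k - 8)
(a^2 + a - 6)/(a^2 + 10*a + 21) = (a - 2)/(a + 7)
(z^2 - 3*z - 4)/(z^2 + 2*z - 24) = (z + 1)/(z + 6)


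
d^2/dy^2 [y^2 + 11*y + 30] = 2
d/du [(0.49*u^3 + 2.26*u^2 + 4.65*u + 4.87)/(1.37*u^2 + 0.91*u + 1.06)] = (0.6713*u^4 + 0.8918*u^3 - 2.7557*u^2 - 8.5526*u + 0.4973)/(1.8769*u^4 + 2.4934*u^3 + 3.7325*u^2 + 1.9292*u + 1.1236)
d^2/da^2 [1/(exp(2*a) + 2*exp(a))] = 2*(4*(exp(a) + 1)^2 - (exp(a) + 2)*(2*exp(a) + 1))*exp(-a)/(exp(a) + 2)^3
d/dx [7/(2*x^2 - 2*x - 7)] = 14*(1 - 2*x)/(-2*x^2 + 2*x + 7)^2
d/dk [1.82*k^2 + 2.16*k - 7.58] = 3.64*k + 2.16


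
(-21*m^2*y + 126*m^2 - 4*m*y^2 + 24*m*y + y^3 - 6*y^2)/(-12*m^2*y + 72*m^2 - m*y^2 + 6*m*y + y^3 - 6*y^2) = (-7*m + y)/(-4*m + y)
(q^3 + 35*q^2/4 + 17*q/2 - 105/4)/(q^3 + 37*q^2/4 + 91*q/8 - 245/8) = 2*(q + 3)/(2*q + 7)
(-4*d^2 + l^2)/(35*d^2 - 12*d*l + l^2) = (-4*d^2 + l^2)/(35*d^2 - 12*d*l + l^2)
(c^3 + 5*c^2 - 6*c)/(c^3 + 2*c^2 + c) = (c^2 + 5*c - 6)/(c^2 + 2*c + 1)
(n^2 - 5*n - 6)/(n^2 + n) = (n - 6)/n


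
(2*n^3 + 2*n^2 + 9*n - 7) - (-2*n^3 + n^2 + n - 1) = 4*n^3 + n^2 + 8*n - 6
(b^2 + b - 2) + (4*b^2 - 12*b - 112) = 5*b^2 - 11*b - 114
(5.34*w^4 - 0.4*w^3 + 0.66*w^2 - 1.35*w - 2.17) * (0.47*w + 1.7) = 2.5098*w^5 + 8.89*w^4 - 0.3698*w^3 + 0.4875*w^2 - 3.3149*w - 3.689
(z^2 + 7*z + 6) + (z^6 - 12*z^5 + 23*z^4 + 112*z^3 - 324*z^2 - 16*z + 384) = z^6 - 12*z^5 + 23*z^4 + 112*z^3 - 323*z^2 - 9*z + 390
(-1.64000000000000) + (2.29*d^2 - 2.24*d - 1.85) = 2.29*d^2 - 2.24*d - 3.49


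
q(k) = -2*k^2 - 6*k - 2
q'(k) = -4*k - 6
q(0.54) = -5.82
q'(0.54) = -8.16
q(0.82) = -8.26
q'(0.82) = -9.28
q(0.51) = -5.58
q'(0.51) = -8.04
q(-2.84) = -1.09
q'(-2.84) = 5.36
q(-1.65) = 2.46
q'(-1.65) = 0.60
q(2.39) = -27.76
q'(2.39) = -15.56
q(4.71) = -74.63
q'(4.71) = -24.84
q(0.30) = -3.98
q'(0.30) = -7.20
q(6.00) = -110.00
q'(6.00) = -30.00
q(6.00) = -110.00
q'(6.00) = -30.00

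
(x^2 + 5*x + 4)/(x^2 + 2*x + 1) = (x + 4)/(x + 1)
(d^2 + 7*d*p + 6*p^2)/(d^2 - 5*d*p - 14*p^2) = (-d^2 - 7*d*p - 6*p^2)/(-d^2 + 5*d*p + 14*p^2)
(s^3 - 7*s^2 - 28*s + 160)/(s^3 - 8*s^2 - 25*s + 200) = (s - 4)/(s - 5)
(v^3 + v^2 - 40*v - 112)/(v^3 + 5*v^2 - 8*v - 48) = (v - 7)/(v - 3)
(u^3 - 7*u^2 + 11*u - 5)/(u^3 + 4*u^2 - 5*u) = (u^2 - 6*u + 5)/(u*(u + 5))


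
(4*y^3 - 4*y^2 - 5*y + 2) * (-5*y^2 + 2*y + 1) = -20*y^5 + 28*y^4 + 21*y^3 - 24*y^2 - y + 2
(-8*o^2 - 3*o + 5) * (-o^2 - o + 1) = 8*o^4 + 11*o^3 - 10*o^2 - 8*o + 5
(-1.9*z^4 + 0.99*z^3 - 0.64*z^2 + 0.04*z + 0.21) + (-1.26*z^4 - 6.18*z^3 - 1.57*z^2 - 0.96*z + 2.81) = -3.16*z^4 - 5.19*z^3 - 2.21*z^2 - 0.92*z + 3.02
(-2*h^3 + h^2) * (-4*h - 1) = 8*h^4 - 2*h^3 - h^2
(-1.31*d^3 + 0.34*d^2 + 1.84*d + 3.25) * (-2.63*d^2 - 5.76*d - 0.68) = 3.4453*d^5 + 6.6514*d^4 - 5.9068*d^3 - 19.3771*d^2 - 19.9712*d - 2.21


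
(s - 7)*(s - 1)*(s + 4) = s^3 - 4*s^2 - 25*s + 28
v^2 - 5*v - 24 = (v - 8)*(v + 3)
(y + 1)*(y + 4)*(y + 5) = y^3 + 10*y^2 + 29*y + 20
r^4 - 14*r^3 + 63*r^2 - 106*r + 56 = (r - 7)*(r - 4)*(r - 2)*(r - 1)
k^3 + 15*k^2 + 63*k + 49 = (k + 1)*(k + 7)^2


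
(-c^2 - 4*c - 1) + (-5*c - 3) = -c^2 - 9*c - 4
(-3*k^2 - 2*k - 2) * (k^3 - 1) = -3*k^5 - 2*k^4 - 2*k^3 + 3*k^2 + 2*k + 2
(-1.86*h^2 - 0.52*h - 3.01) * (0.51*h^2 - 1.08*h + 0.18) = -0.9486*h^4 + 1.7436*h^3 - 1.3083*h^2 + 3.1572*h - 0.5418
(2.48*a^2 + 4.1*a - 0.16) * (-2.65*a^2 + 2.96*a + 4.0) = -6.572*a^4 - 3.5242*a^3 + 22.48*a^2 + 15.9264*a - 0.64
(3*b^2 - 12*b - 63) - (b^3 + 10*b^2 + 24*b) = -b^3 - 7*b^2 - 36*b - 63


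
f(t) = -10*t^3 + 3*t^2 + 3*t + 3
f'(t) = -30*t^2 + 6*t + 3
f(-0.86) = 9.00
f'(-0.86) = -24.35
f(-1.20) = 21.00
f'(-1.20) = -47.40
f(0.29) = 3.88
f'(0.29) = 2.22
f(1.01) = -1.21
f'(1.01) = -21.54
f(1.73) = -34.61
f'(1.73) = -76.41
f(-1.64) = 50.26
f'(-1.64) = -87.53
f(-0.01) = 2.97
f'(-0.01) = 2.94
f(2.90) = -206.96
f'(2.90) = -231.90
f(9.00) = -7017.00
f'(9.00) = -2373.00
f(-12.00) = 17679.00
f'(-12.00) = -4389.00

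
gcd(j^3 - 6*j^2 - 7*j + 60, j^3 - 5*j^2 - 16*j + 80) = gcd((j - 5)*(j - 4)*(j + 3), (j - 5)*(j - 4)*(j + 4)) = j^2 - 9*j + 20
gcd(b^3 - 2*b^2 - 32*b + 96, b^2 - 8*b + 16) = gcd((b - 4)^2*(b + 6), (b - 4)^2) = b^2 - 8*b + 16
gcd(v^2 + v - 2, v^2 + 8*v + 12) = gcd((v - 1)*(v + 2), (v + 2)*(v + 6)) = v + 2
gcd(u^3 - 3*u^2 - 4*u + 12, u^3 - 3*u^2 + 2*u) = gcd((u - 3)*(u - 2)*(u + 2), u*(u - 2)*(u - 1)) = u - 2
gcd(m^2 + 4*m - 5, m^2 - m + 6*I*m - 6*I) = m - 1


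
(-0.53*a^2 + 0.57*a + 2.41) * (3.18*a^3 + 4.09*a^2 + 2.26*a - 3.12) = -1.6854*a^5 - 0.3551*a^4 + 8.7973*a^3 + 12.7987*a^2 + 3.6682*a - 7.5192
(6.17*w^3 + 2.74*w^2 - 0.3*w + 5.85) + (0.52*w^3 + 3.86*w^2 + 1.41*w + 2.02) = 6.69*w^3 + 6.6*w^2 + 1.11*w + 7.87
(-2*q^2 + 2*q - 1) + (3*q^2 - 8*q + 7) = q^2 - 6*q + 6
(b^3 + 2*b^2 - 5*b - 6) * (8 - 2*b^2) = -2*b^5 - 4*b^4 + 18*b^3 + 28*b^2 - 40*b - 48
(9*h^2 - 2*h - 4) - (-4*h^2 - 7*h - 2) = 13*h^2 + 5*h - 2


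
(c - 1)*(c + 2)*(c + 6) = c^3 + 7*c^2 + 4*c - 12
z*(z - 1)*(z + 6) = z^3 + 5*z^2 - 6*z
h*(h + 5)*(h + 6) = h^3 + 11*h^2 + 30*h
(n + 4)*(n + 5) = n^2 + 9*n + 20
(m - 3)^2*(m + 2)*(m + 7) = m^4 + 3*m^3 - 31*m^2 - 3*m + 126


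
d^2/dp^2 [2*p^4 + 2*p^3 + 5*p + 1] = 12*p*(2*p + 1)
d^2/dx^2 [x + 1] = 0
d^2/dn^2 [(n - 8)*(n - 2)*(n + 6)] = 6*n - 8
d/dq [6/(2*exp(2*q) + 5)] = -24*exp(2*q)/(2*exp(2*q) + 5)^2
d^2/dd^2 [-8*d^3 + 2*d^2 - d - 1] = 4 - 48*d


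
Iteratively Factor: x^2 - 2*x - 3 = (x - 3)*(x + 1)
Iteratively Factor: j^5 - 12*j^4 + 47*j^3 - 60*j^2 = (j - 3)*(j^4 - 9*j^3 + 20*j^2) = (j - 5)*(j - 3)*(j^3 - 4*j^2) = (j - 5)*(j - 4)*(j - 3)*(j^2) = j*(j - 5)*(j - 4)*(j - 3)*(j)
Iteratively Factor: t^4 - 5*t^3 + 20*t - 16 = (t + 2)*(t^3 - 7*t^2 + 14*t - 8) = (t - 4)*(t + 2)*(t^2 - 3*t + 2) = (t - 4)*(t - 1)*(t + 2)*(t - 2)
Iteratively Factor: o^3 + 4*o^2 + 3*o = (o + 1)*(o^2 + 3*o) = o*(o + 1)*(o + 3)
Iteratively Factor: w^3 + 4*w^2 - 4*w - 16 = (w - 2)*(w^2 + 6*w + 8) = (w - 2)*(w + 4)*(w + 2)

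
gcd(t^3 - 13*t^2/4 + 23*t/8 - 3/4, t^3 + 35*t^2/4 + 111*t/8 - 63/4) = t - 3/4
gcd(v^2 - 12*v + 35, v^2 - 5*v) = v - 5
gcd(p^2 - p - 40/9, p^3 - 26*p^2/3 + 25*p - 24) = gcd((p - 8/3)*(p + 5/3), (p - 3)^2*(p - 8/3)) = p - 8/3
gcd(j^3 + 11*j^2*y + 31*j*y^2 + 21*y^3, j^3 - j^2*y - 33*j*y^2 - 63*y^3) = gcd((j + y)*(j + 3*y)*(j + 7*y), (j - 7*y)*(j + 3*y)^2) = j + 3*y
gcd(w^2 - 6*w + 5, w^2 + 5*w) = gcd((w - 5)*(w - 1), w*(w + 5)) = 1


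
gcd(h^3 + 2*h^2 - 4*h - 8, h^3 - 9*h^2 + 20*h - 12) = h - 2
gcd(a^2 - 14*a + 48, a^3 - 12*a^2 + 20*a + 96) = a^2 - 14*a + 48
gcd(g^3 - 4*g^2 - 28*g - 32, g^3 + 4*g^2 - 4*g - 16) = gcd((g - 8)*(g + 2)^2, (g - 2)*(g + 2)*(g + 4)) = g + 2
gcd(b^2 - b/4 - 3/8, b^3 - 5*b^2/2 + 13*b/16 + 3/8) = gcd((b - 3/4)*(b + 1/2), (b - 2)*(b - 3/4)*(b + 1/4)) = b - 3/4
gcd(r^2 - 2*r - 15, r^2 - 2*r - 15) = r^2 - 2*r - 15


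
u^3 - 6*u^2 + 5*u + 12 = (u - 4)*(u - 3)*(u + 1)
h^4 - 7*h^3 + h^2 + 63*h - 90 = (h - 5)*(h - 3)*(h - 2)*(h + 3)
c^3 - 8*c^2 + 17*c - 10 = (c - 5)*(c - 2)*(c - 1)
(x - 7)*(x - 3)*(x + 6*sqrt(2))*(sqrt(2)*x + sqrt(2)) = sqrt(2)*x^4 - 9*sqrt(2)*x^3 + 12*x^3 - 108*x^2 + 11*sqrt(2)*x^2 + 21*sqrt(2)*x + 132*x + 252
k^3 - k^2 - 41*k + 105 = (k - 5)*(k - 3)*(k + 7)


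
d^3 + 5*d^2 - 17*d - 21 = (d - 3)*(d + 1)*(d + 7)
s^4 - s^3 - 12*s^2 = s^2*(s - 4)*(s + 3)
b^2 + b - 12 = (b - 3)*(b + 4)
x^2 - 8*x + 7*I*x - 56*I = (x - 8)*(x + 7*I)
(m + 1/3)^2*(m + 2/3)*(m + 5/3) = m^4 + 3*m^3 + 25*m^2/9 + m + 10/81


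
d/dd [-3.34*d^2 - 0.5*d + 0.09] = -6.68*d - 0.5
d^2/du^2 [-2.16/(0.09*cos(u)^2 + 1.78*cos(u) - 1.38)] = (0.069984*(1 - cos(u)^2)^2 + 1.038096*cos(u)^3 + 7.951824*cos(u)^2 + 3.229632*cos(u) - 14.294016)/(0.09*cos(u)^2 + 1.78*cos(u) - 1.38)^3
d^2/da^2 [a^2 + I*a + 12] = 2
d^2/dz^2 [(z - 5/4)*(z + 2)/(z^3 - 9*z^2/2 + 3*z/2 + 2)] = (16*z^6 + 36*z^5 - 474*z^4 + 1549*z^3 - 2322*z^2 + 1374*z - 422)/(8*z^9 - 108*z^8 + 522*z^7 - 1005*z^6 + 351*z^5 + 873*z^4 - 525*z^3 - 324*z^2 + 144*z + 64)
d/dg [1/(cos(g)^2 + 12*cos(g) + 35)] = 2*(cos(g) + 6)*sin(g)/(cos(g)^2 + 12*cos(g) + 35)^2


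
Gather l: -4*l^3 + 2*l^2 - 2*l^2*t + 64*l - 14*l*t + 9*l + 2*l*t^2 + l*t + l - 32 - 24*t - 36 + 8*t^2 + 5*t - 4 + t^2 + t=-4*l^3 + l^2*(2 - 2*t) + l*(2*t^2 - 13*t + 74) + 9*t^2 - 18*t - 72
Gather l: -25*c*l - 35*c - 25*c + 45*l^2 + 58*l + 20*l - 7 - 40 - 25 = -60*c + 45*l^2 + l*(78 - 25*c) - 72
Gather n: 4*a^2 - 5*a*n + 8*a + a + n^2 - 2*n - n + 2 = 4*a^2 + 9*a + n^2 + n*(-5*a - 3) + 2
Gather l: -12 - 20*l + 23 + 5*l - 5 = 6 - 15*l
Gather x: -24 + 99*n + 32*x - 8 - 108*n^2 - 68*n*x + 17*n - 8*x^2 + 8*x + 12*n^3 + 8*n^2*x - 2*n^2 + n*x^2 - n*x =12*n^3 - 110*n^2 + 116*n + x^2*(n - 8) + x*(8*n^2 - 69*n + 40) - 32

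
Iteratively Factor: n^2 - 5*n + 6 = (n - 3)*(n - 2)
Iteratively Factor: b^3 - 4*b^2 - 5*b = (b + 1)*(b^2 - 5*b) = b*(b + 1)*(b - 5)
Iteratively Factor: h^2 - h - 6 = (h + 2)*(h - 3)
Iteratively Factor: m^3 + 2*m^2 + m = (m + 1)*(m^2 + m) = m*(m + 1)*(m + 1)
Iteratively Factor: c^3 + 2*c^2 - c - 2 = (c + 2)*(c^2 - 1) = (c - 1)*(c + 2)*(c + 1)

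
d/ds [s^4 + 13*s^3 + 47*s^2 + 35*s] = 4*s^3 + 39*s^2 + 94*s + 35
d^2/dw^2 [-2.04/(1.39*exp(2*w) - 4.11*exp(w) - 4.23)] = (2.04*(2.78*exp(w) - 4.11)*(5.56*exp(w) - 8.22)*exp(w) + (11.3424*exp(w) - 8.3844)*(-1.39*exp(2*w) + 4.11*exp(w) + 4.23))*exp(w)/(-1.39*exp(2*w) + 4.11*exp(w) + 4.23)^3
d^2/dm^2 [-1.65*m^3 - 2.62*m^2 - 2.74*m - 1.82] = -9.9*m - 5.24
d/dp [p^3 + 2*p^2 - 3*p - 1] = 3*p^2 + 4*p - 3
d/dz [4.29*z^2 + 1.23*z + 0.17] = 8.58*z + 1.23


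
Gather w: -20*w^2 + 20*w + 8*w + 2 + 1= -20*w^2 + 28*w + 3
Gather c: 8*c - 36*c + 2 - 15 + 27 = 14 - 28*c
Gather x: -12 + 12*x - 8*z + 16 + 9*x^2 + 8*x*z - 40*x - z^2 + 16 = 9*x^2 + x*(8*z - 28) - z^2 - 8*z + 20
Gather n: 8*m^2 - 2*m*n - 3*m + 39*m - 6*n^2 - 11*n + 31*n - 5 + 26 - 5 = 8*m^2 + 36*m - 6*n^2 + n*(20 - 2*m) + 16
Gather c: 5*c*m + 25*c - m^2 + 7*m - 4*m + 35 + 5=c*(5*m + 25) - m^2 + 3*m + 40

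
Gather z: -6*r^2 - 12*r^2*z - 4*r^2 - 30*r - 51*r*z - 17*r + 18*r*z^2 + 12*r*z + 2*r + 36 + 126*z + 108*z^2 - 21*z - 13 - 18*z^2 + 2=-10*r^2 - 45*r + z^2*(18*r + 90) + z*(-12*r^2 - 39*r + 105) + 25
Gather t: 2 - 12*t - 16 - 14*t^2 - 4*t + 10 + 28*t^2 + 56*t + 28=14*t^2 + 40*t + 24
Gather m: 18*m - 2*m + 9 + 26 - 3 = 16*m + 32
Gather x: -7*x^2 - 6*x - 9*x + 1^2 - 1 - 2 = -7*x^2 - 15*x - 2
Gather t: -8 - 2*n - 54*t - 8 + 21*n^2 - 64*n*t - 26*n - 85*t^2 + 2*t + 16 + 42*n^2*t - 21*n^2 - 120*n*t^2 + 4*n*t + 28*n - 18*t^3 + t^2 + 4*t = -18*t^3 + t^2*(-120*n - 84) + t*(42*n^2 - 60*n - 48)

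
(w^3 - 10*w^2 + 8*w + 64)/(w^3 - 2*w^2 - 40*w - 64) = (w - 4)/(w + 4)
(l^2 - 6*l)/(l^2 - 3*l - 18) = l/(l + 3)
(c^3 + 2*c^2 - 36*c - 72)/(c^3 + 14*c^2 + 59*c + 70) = (c^2 - 36)/(c^2 + 12*c + 35)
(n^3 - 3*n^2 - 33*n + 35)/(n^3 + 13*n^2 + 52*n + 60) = (n^2 - 8*n + 7)/(n^2 + 8*n + 12)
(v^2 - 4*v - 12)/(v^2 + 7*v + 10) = (v - 6)/(v + 5)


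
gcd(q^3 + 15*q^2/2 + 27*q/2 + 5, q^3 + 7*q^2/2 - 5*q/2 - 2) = q + 1/2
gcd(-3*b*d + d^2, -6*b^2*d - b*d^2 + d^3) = 3*b*d - d^2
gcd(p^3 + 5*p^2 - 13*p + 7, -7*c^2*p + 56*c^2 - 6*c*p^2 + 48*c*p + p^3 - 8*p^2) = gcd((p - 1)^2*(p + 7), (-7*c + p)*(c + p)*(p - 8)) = 1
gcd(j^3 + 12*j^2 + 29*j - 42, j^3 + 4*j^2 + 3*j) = 1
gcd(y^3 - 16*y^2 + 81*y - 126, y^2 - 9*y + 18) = y^2 - 9*y + 18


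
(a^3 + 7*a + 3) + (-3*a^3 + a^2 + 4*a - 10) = -2*a^3 + a^2 + 11*a - 7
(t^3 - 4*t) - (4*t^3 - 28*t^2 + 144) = -3*t^3 + 28*t^2 - 4*t - 144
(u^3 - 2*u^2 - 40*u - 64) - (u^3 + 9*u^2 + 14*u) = -11*u^2 - 54*u - 64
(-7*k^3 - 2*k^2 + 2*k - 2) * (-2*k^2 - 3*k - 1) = 14*k^5 + 25*k^4 + 9*k^3 + 4*k + 2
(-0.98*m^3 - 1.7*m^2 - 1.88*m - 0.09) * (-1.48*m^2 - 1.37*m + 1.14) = 1.4504*m^5 + 3.8586*m^4 + 3.9942*m^3 + 0.7708*m^2 - 2.0199*m - 0.1026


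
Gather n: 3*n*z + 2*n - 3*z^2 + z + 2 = n*(3*z + 2) - 3*z^2 + z + 2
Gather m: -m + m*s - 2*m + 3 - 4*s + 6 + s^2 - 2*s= m*(s - 3) + s^2 - 6*s + 9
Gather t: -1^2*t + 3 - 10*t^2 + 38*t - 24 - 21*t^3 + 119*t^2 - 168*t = -21*t^3 + 109*t^2 - 131*t - 21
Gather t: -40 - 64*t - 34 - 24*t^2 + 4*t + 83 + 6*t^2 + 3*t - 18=-18*t^2 - 57*t - 9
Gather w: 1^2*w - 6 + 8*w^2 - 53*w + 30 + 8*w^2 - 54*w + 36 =16*w^2 - 106*w + 60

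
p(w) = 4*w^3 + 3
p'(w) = 12*w^2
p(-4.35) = -326.25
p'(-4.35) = 227.07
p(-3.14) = -120.84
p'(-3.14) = 118.32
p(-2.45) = -55.82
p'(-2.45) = 72.03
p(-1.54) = -11.61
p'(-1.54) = 28.46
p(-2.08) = -33.00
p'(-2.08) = 51.92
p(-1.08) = -2.04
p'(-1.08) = 14.00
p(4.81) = 448.14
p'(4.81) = 277.63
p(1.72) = 23.35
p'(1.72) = 35.50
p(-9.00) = -2913.00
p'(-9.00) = 972.00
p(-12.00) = -6909.00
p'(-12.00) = 1728.00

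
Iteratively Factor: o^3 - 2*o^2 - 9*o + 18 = (o + 3)*(o^2 - 5*o + 6) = (o - 3)*(o + 3)*(o - 2)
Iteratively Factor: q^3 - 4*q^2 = (q)*(q^2 - 4*q) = q*(q - 4)*(q)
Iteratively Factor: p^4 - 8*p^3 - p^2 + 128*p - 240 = (p - 4)*(p^3 - 4*p^2 - 17*p + 60) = (p - 4)*(p + 4)*(p^2 - 8*p + 15) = (p - 5)*(p - 4)*(p + 4)*(p - 3)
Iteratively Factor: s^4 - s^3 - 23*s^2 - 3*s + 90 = (s + 3)*(s^3 - 4*s^2 - 11*s + 30) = (s - 2)*(s + 3)*(s^2 - 2*s - 15) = (s - 5)*(s - 2)*(s + 3)*(s + 3)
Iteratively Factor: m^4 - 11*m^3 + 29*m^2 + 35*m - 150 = (m - 3)*(m^3 - 8*m^2 + 5*m + 50) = (m - 3)*(m + 2)*(m^2 - 10*m + 25) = (m - 5)*(m - 3)*(m + 2)*(m - 5)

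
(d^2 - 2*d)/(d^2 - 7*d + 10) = d/(d - 5)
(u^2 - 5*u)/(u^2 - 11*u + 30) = u/(u - 6)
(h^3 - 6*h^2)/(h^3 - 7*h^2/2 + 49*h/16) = 16*h*(h - 6)/(16*h^2 - 56*h + 49)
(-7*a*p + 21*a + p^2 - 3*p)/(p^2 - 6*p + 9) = (-7*a + p)/(p - 3)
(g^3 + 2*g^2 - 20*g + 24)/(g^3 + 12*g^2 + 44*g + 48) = (g^2 - 4*g + 4)/(g^2 + 6*g + 8)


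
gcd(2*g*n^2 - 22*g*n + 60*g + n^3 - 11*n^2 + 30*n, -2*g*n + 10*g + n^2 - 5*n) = n - 5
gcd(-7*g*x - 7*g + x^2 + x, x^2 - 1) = x + 1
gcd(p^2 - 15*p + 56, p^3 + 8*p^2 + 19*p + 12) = 1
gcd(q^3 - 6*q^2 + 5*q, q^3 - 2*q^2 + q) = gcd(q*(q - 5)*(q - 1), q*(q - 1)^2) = q^2 - q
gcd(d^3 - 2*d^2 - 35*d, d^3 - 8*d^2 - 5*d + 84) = d - 7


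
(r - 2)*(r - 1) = r^2 - 3*r + 2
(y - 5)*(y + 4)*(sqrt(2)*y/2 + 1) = sqrt(2)*y^3/2 - sqrt(2)*y^2/2 + y^2 - 10*sqrt(2)*y - y - 20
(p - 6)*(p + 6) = p^2 - 36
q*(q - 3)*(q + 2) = q^3 - q^2 - 6*q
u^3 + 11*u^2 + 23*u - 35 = (u - 1)*(u + 5)*(u + 7)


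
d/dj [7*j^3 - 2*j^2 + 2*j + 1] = 21*j^2 - 4*j + 2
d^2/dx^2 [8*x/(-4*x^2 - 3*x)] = -256/(64*x^3 + 144*x^2 + 108*x + 27)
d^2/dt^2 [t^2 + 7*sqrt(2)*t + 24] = 2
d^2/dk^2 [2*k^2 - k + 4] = 4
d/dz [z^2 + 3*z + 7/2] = 2*z + 3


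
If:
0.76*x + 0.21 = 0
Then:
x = -0.28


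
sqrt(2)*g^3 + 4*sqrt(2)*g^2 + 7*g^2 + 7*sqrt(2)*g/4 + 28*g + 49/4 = (g + 7/2)*(g + 7*sqrt(2)/2)*(sqrt(2)*g + sqrt(2)/2)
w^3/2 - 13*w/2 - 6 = (w/2 + 1/2)*(w - 4)*(w + 3)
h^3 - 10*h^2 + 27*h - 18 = (h - 6)*(h - 3)*(h - 1)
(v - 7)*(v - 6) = v^2 - 13*v + 42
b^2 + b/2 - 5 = (b - 2)*(b + 5/2)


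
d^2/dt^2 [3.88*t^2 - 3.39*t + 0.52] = 7.76000000000000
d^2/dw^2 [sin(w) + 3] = -sin(w)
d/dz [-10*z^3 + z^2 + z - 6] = -30*z^2 + 2*z + 1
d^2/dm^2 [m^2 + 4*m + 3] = 2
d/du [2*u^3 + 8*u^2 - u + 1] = 6*u^2 + 16*u - 1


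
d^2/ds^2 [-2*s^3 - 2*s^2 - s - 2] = -12*s - 4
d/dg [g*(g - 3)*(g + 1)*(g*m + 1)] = 4*g^3*m - 6*g^2*m + 3*g^2 - 6*g*m - 4*g - 3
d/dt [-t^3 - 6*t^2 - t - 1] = -3*t^2 - 12*t - 1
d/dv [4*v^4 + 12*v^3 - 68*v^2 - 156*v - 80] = 16*v^3 + 36*v^2 - 136*v - 156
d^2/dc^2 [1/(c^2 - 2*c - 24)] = 2*(c^2 - 2*c - 4*(c - 1)^2 - 24)/(-c^2 + 2*c + 24)^3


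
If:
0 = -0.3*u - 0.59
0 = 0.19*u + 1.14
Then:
No Solution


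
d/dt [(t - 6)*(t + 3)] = 2*t - 3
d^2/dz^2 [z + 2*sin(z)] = -2*sin(z)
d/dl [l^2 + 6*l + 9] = 2*l + 6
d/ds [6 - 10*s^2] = -20*s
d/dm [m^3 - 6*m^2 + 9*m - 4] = 3*m^2 - 12*m + 9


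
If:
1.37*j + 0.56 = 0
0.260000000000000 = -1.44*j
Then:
No Solution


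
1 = 1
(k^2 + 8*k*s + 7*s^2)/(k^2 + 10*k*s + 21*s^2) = (k + s)/(k + 3*s)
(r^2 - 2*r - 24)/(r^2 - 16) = (r - 6)/(r - 4)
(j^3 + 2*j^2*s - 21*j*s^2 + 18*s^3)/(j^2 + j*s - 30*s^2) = (-j^2 + 4*j*s - 3*s^2)/(-j + 5*s)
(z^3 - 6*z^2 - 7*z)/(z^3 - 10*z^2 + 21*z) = (z + 1)/(z - 3)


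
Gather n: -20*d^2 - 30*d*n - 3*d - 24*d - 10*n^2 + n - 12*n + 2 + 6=-20*d^2 - 27*d - 10*n^2 + n*(-30*d - 11) + 8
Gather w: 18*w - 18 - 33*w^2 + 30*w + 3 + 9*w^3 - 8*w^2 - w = 9*w^3 - 41*w^2 + 47*w - 15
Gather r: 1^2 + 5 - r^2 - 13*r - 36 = -r^2 - 13*r - 30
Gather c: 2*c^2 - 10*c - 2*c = 2*c^2 - 12*c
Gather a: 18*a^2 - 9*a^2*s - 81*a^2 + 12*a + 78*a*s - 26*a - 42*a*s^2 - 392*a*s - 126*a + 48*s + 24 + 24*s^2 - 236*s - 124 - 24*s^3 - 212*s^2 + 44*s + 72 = a^2*(-9*s - 63) + a*(-42*s^2 - 314*s - 140) - 24*s^3 - 188*s^2 - 144*s - 28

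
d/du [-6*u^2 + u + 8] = 1 - 12*u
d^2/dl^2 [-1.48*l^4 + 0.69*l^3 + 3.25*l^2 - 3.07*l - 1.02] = -17.76*l^2 + 4.14*l + 6.5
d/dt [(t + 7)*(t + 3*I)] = 2*t + 7 + 3*I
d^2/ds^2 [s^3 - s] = 6*s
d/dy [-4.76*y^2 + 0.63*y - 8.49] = 0.63 - 9.52*y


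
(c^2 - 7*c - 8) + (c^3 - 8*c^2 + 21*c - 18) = c^3 - 7*c^2 + 14*c - 26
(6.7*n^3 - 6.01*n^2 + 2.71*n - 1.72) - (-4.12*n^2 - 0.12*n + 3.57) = 6.7*n^3 - 1.89*n^2 + 2.83*n - 5.29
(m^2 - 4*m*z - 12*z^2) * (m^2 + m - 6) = m^4 - 4*m^3*z + m^3 - 12*m^2*z^2 - 4*m^2*z - 6*m^2 - 12*m*z^2 + 24*m*z + 72*z^2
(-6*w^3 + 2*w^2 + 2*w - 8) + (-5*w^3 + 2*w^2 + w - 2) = -11*w^3 + 4*w^2 + 3*w - 10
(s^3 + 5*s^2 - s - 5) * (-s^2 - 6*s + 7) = -s^5 - 11*s^4 - 22*s^3 + 46*s^2 + 23*s - 35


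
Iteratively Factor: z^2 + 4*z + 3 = (z + 1)*(z + 3)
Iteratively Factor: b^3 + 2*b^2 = (b)*(b^2 + 2*b) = b*(b + 2)*(b)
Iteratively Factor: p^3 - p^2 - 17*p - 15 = (p - 5)*(p^2 + 4*p + 3) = (p - 5)*(p + 1)*(p + 3)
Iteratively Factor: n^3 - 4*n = (n)*(n^2 - 4) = n*(n + 2)*(n - 2)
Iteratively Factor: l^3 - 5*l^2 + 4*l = (l - 1)*(l^2 - 4*l) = l*(l - 1)*(l - 4)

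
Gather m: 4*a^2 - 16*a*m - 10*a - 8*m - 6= 4*a^2 - 10*a + m*(-16*a - 8) - 6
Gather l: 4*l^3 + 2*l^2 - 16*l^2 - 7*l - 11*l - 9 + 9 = 4*l^3 - 14*l^2 - 18*l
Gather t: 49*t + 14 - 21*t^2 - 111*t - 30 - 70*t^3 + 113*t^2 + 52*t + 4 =-70*t^3 + 92*t^2 - 10*t - 12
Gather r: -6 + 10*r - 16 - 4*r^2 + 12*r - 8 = -4*r^2 + 22*r - 30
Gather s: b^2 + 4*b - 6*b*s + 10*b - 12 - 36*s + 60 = b^2 + 14*b + s*(-6*b - 36) + 48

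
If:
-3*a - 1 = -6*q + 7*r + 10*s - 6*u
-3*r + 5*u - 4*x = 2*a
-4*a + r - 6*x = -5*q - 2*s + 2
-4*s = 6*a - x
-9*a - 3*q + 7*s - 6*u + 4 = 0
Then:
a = 434/9423 - 5591*x/18846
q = 11153*x/18846 + 3373/9423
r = 2917*x/6282 + 1673/3141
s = 2183*x/3141 - 217/3141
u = 18091*x/18846 + 3185/9423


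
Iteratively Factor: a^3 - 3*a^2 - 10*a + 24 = (a + 3)*(a^2 - 6*a + 8) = (a - 4)*(a + 3)*(a - 2)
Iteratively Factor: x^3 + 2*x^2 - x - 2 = (x - 1)*(x^2 + 3*x + 2) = (x - 1)*(x + 1)*(x + 2)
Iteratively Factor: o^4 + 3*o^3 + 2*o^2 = (o)*(o^3 + 3*o^2 + 2*o) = o*(o + 1)*(o^2 + 2*o) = o^2*(o + 1)*(o + 2)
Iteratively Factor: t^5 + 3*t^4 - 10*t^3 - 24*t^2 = (t + 4)*(t^4 - t^3 - 6*t^2) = t*(t + 4)*(t^3 - t^2 - 6*t) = t*(t - 3)*(t + 4)*(t^2 + 2*t) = t^2*(t - 3)*(t + 4)*(t + 2)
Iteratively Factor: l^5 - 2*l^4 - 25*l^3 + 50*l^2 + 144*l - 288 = (l + 4)*(l^4 - 6*l^3 - l^2 + 54*l - 72) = (l - 2)*(l + 4)*(l^3 - 4*l^2 - 9*l + 36) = (l - 4)*(l - 2)*(l + 4)*(l^2 - 9) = (l - 4)*(l - 2)*(l + 3)*(l + 4)*(l - 3)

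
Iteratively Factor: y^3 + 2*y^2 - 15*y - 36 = (y + 3)*(y^2 - y - 12) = (y - 4)*(y + 3)*(y + 3)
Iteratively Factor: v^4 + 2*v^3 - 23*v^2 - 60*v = (v + 4)*(v^3 - 2*v^2 - 15*v) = (v + 3)*(v + 4)*(v^2 - 5*v) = v*(v + 3)*(v + 4)*(v - 5)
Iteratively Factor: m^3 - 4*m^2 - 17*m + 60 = (m + 4)*(m^2 - 8*m + 15) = (m - 3)*(m + 4)*(m - 5)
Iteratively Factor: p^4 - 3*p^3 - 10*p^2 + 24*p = (p - 2)*(p^3 - p^2 - 12*p) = (p - 4)*(p - 2)*(p^2 + 3*p) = (p - 4)*(p - 2)*(p + 3)*(p)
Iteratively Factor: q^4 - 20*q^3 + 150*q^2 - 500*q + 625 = (q - 5)*(q^3 - 15*q^2 + 75*q - 125) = (q - 5)^2*(q^2 - 10*q + 25) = (q - 5)^3*(q - 5)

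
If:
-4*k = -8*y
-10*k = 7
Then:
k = -7/10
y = -7/20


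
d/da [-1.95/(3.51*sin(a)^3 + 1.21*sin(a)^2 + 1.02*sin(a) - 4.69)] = (20.5335*sin(a)^2 + 4.719*sin(a) + 1.989)*cos(a)/(3.51*sin(a)^3 + 1.21*sin(a)^2 + 1.02*sin(a) - 4.69)^2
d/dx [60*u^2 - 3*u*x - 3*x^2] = -3*u - 6*x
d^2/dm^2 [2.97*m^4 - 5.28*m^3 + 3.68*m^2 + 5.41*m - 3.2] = 35.64*m^2 - 31.68*m + 7.36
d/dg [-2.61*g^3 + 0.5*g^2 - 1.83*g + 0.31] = -7.83*g^2 + 1.0*g - 1.83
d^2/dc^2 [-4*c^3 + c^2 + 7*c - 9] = 2 - 24*c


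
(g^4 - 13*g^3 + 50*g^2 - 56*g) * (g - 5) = g^5 - 18*g^4 + 115*g^3 - 306*g^2 + 280*g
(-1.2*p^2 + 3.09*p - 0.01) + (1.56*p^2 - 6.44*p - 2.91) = 0.36*p^2 - 3.35*p - 2.92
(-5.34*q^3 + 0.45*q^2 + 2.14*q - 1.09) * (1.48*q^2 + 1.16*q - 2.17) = -7.9032*q^5 - 5.5284*q^4 + 15.277*q^3 - 0.1073*q^2 - 5.9082*q + 2.3653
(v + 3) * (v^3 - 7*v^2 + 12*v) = v^4 - 4*v^3 - 9*v^2 + 36*v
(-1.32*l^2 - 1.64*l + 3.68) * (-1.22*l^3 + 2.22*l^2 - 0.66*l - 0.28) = 1.6104*l^5 - 0.929600000000001*l^4 - 7.2592*l^3 + 9.6216*l^2 - 1.9696*l - 1.0304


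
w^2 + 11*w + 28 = (w + 4)*(w + 7)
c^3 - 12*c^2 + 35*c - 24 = (c - 8)*(c - 3)*(c - 1)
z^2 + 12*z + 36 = (z + 6)^2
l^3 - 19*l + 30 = (l - 3)*(l - 2)*(l + 5)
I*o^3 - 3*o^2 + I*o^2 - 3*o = o*(o + 3*I)*(I*o + I)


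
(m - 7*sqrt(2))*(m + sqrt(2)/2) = m^2 - 13*sqrt(2)*m/2 - 7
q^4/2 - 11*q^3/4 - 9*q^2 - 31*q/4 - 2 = (q/2 + 1/2)*(q - 8)*(q + 1/2)*(q + 1)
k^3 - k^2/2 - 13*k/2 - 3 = (k - 3)*(k + 1/2)*(k + 2)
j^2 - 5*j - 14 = (j - 7)*(j + 2)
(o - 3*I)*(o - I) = o^2 - 4*I*o - 3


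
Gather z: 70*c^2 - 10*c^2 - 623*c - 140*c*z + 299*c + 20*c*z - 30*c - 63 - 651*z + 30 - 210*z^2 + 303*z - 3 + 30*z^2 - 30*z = 60*c^2 - 354*c - 180*z^2 + z*(-120*c - 378) - 36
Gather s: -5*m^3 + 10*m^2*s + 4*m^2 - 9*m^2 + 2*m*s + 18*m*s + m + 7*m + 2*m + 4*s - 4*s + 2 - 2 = -5*m^3 - 5*m^2 + 10*m + s*(10*m^2 + 20*m)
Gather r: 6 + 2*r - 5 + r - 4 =3*r - 3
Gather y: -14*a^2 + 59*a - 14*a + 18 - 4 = -14*a^2 + 45*a + 14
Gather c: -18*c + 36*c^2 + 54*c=36*c^2 + 36*c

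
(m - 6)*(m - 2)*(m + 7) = m^3 - m^2 - 44*m + 84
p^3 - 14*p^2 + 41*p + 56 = (p - 8)*(p - 7)*(p + 1)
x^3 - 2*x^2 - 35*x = x*(x - 7)*(x + 5)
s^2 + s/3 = s*(s + 1/3)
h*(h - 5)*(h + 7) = h^3 + 2*h^2 - 35*h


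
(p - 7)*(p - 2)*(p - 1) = p^3 - 10*p^2 + 23*p - 14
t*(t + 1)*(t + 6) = t^3 + 7*t^2 + 6*t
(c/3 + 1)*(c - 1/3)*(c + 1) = c^3/3 + 11*c^2/9 + 5*c/9 - 1/3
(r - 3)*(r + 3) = r^2 - 9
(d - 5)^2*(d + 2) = d^3 - 8*d^2 + 5*d + 50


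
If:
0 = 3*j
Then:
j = 0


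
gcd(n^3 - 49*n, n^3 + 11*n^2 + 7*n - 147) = n + 7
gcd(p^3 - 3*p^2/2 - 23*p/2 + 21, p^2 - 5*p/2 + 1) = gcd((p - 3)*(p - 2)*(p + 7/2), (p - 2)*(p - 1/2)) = p - 2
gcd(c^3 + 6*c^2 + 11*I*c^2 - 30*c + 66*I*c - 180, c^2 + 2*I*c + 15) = c + 5*I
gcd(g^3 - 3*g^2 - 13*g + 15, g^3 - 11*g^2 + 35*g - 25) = g^2 - 6*g + 5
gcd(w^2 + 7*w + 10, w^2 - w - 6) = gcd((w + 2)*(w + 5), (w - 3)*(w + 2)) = w + 2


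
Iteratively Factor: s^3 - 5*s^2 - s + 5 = (s + 1)*(s^2 - 6*s + 5) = (s - 1)*(s + 1)*(s - 5)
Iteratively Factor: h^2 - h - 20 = (h + 4)*(h - 5)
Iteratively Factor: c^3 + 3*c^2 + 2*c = (c)*(c^2 + 3*c + 2) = c*(c + 2)*(c + 1)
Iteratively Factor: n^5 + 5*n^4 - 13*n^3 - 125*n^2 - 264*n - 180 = (n + 2)*(n^4 + 3*n^3 - 19*n^2 - 87*n - 90) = (n - 5)*(n + 2)*(n^3 + 8*n^2 + 21*n + 18) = (n - 5)*(n + 2)*(n + 3)*(n^2 + 5*n + 6) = (n - 5)*(n + 2)*(n + 3)^2*(n + 2)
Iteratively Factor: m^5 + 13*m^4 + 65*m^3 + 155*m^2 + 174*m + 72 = (m + 1)*(m^4 + 12*m^3 + 53*m^2 + 102*m + 72) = (m + 1)*(m + 3)*(m^3 + 9*m^2 + 26*m + 24) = (m + 1)*(m + 3)^2*(m^2 + 6*m + 8) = (m + 1)*(m + 3)^2*(m + 4)*(m + 2)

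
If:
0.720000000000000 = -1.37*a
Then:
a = -0.53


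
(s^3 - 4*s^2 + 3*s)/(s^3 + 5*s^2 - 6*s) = (s - 3)/(s + 6)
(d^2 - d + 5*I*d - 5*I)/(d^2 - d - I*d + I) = (d + 5*I)/(d - I)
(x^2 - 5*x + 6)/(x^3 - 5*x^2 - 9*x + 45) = (x - 2)/(x^2 - 2*x - 15)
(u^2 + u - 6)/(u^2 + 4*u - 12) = (u + 3)/(u + 6)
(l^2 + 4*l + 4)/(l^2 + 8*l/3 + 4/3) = 3*(l + 2)/(3*l + 2)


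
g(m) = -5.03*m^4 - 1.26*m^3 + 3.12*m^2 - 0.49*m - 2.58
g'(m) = -20.12*m^3 - 3.78*m^2 + 6.24*m - 0.49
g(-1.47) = -14.60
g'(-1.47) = 46.08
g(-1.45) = -13.70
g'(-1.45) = 43.85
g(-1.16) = -4.95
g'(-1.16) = 18.59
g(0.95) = -5.41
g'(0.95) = -15.22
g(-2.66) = -207.31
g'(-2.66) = 334.85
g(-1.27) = -7.43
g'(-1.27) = 26.70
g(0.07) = -2.60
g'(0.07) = -0.08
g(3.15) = -507.78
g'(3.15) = -647.21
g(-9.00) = -31828.74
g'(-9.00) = 14304.65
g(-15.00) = -249684.48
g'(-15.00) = 66960.41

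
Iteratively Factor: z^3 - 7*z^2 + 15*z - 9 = (z - 1)*(z^2 - 6*z + 9) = (z - 3)*(z - 1)*(z - 3)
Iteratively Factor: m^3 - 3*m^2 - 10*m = (m - 5)*(m^2 + 2*m) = (m - 5)*(m + 2)*(m)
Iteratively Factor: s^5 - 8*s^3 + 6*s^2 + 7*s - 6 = (s - 1)*(s^4 + s^3 - 7*s^2 - s + 6) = (s - 2)*(s - 1)*(s^3 + 3*s^2 - s - 3) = (s - 2)*(s - 1)^2*(s^2 + 4*s + 3) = (s - 2)*(s - 1)^2*(s + 1)*(s + 3)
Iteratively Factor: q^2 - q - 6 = (q - 3)*(q + 2)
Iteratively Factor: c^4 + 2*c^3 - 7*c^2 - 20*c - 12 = (c + 2)*(c^3 - 7*c - 6) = (c + 1)*(c + 2)*(c^2 - c - 6) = (c + 1)*(c + 2)^2*(c - 3)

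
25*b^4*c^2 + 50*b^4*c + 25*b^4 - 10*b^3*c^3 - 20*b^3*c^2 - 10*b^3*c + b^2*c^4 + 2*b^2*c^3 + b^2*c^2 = (-5*b + c)^2*(b*c + b)^2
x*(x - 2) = x^2 - 2*x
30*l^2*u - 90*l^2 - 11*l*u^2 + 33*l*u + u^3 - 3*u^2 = (-6*l + u)*(-5*l + u)*(u - 3)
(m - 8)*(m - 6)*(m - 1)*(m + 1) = m^4 - 14*m^3 + 47*m^2 + 14*m - 48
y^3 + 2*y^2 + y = y*(y + 1)^2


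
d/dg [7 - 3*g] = -3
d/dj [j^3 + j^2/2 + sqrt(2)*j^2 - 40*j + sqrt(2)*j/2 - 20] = 3*j^2 + j + 2*sqrt(2)*j - 40 + sqrt(2)/2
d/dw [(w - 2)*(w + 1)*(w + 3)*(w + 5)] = 4*w^3 + 21*w^2 + 10*w - 31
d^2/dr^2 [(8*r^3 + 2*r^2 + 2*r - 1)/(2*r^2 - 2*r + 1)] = 8*(8*r^3 - 18*r^2 + 6*r + 1)/(8*r^6 - 24*r^5 + 36*r^4 - 32*r^3 + 18*r^2 - 6*r + 1)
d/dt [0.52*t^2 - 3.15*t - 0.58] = 1.04*t - 3.15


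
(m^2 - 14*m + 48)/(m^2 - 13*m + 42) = (m - 8)/(m - 7)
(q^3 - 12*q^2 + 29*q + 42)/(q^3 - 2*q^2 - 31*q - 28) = (q - 6)/(q + 4)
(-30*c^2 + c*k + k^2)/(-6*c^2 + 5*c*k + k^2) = (5*c - k)/(c - k)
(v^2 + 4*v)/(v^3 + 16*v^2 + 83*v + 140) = v/(v^2 + 12*v + 35)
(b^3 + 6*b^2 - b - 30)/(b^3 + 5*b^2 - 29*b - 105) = (b^2 + 3*b - 10)/(b^2 + 2*b - 35)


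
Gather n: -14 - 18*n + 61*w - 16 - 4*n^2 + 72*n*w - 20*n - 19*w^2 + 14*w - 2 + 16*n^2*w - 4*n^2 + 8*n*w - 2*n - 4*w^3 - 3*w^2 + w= n^2*(16*w - 8) + n*(80*w - 40) - 4*w^3 - 22*w^2 + 76*w - 32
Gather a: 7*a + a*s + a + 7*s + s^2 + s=a*(s + 8) + s^2 + 8*s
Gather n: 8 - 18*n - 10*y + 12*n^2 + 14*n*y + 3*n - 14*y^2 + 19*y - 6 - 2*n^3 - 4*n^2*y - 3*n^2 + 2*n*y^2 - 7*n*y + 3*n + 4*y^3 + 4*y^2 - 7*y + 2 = -2*n^3 + n^2*(9 - 4*y) + n*(2*y^2 + 7*y - 12) + 4*y^3 - 10*y^2 + 2*y + 4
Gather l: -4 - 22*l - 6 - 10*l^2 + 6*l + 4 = -10*l^2 - 16*l - 6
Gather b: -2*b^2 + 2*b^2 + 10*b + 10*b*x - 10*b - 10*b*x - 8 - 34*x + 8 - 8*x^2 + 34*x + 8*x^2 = 0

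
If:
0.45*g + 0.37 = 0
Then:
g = -0.82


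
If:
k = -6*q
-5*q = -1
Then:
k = -6/5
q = 1/5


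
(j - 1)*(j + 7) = j^2 + 6*j - 7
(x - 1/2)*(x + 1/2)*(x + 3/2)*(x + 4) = x^4 + 11*x^3/2 + 23*x^2/4 - 11*x/8 - 3/2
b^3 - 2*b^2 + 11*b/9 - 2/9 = (b - 1)*(b - 2/3)*(b - 1/3)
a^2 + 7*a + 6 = (a + 1)*(a + 6)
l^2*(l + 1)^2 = l^4 + 2*l^3 + l^2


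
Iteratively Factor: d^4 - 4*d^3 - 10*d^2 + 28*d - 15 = (d - 1)*(d^3 - 3*d^2 - 13*d + 15) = (d - 5)*(d - 1)*(d^2 + 2*d - 3) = (d - 5)*(d - 1)*(d + 3)*(d - 1)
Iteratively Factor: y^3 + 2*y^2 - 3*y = (y - 1)*(y^2 + 3*y) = y*(y - 1)*(y + 3)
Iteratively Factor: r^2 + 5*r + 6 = (r + 2)*(r + 3)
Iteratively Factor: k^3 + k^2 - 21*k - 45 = (k + 3)*(k^2 - 2*k - 15) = (k + 3)^2*(k - 5)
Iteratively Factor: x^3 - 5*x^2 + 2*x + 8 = (x + 1)*(x^2 - 6*x + 8) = (x - 2)*(x + 1)*(x - 4)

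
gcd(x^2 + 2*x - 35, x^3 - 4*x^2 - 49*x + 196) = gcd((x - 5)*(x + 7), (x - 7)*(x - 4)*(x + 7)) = x + 7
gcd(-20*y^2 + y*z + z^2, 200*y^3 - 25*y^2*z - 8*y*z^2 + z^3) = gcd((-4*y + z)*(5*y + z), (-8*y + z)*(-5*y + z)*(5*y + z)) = 5*y + z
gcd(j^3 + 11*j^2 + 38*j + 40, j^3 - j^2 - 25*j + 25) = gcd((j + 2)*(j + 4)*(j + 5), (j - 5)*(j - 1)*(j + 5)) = j + 5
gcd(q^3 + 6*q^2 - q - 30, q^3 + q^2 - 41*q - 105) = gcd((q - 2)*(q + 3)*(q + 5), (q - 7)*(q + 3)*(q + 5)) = q^2 + 8*q + 15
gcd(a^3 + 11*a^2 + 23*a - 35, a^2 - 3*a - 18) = 1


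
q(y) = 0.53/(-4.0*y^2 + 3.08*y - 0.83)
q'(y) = 0.53*(8.0*y - 3.08)/(-4.0*y^2 + 3.08*y - 0.83)^2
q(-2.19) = -0.02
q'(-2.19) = -0.02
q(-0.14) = -0.40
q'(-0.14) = -1.24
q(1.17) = -0.20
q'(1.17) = 0.46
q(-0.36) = -0.22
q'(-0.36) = -0.52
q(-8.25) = -0.00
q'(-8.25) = -0.00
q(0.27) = -1.83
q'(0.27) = -5.80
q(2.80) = -0.02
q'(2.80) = 0.02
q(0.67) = -0.94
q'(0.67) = 3.83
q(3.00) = -0.02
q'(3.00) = 0.01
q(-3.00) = -0.01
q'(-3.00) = -0.01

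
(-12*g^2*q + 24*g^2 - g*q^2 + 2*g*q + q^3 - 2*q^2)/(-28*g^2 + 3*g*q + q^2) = (3*g*q - 6*g + q^2 - 2*q)/(7*g + q)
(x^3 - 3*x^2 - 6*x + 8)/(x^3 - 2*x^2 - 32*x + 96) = (x^2 + x - 2)/(x^2 + 2*x - 24)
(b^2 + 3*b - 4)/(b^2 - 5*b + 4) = (b + 4)/(b - 4)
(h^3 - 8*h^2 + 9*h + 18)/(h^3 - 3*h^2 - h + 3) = (h - 6)/(h - 1)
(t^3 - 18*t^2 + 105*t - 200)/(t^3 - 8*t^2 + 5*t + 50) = (t - 8)/(t + 2)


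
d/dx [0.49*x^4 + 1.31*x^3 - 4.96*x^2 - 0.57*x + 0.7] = 1.96*x^3 + 3.93*x^2 - 9.92*x - 0.57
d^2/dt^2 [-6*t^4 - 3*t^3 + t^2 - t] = -72*t^2 - 18*t + 2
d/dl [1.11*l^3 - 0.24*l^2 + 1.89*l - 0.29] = 3.33*l^2 - 0.48*l + 1.89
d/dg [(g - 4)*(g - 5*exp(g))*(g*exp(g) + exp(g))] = (g^3 - 10*g^2*exp(g) + 20*g*exp(g) - 10*g + 55*exp(g) - 4)*exp(g)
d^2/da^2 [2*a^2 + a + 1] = 4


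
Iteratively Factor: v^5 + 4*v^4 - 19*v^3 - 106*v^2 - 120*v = (v + 2)*(v^4 + 2*v^3 - 23*v^2 - 60*v) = (v - 5)*(v + 2)*(v^3 + 7*v^2 + 12*v) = v*(v - 5)*(v + 2)*(v^2 + 7*v + 12) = v*(v - 5)*(v + 2)*(v + 4)*(v + 3)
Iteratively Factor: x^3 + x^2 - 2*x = (x - 1)*(x^2 + 2*x) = (x - 1)*(x + 2)*(x)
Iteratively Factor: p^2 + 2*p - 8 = (p + 4)*(p - 2)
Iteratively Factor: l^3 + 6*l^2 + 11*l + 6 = (l + 2)*(l^2 + 4*l + 3) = (l + 2)*(l + 3)*(l + 1)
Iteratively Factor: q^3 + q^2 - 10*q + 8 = (q - 2)*(q^2 + 3*q - 4) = (q - 2)*(q + 4)*(q - 1)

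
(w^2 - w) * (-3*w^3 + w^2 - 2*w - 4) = -3*w^5 + 4*w^4 - 3*w^3 - 2*w^2 + 4*w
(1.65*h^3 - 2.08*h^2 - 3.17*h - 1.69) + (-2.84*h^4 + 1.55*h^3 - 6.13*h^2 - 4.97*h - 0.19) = -2.84*h^4 + 3.2*h^3 - 8.21*h^2 - 8.14*h - 1.88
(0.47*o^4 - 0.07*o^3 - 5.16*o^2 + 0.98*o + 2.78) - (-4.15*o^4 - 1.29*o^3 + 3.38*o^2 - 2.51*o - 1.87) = 4.62*o^4 + 1.22*o^3 - 8.54*o^2 + 3.49*o + 4.65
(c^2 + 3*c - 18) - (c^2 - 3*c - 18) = 6*c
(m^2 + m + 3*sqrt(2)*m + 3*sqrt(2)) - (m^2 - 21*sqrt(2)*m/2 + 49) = m + 27*sqrt(2)*m/2 - 49 + 3*sqrt(2)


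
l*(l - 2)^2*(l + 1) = l^4 - 3*l^3 + 4*l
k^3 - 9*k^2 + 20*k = k*(k - 5)*(k - 4)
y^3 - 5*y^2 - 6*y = y*(y - 6)*(y + 1)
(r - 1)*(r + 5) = r^2 + 4*r - 5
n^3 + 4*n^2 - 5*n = n*(n - 1)*(n + 5)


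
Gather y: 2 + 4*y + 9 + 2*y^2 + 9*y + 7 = 2*y^2 + 13*y + 18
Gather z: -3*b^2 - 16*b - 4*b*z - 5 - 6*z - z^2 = -3*b^2 - 16*b - z^2 + z*(-4*b - 6) - 5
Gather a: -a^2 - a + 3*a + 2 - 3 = -a^2 + 2*a - 1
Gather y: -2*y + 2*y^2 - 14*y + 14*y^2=16*y^2 - 16*y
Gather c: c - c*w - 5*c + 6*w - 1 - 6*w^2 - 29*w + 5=c*(-w - 4) - 6*w^2 - 23*w + 4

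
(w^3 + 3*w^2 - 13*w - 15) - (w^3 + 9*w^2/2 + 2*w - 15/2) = -3*w^2/2 - 15*w - 15/2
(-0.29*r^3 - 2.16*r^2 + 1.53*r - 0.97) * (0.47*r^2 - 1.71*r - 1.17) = -0.1363*r^5 - 0.5193*r^4 + 4.752*r^3 - 0.545*r^2 - 0.1314*r + 1.1349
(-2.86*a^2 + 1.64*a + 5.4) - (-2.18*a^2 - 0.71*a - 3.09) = -0.68*a^2 + 2.35*a + 8.49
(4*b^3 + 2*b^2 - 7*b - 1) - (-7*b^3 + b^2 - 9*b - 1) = 11*b^3 + b^2 + 2*b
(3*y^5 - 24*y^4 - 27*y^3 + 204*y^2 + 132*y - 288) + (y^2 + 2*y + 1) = 3*y^5 - 24*y^4 - 27*y^3 + 205*y^2 + 134*y - 287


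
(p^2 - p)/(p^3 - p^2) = 1/p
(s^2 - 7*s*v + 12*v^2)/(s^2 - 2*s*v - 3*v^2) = (s - 4*v)/(s + v)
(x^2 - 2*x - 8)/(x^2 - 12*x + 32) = (x + 2)/(x - 8)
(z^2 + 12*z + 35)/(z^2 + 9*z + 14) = (z + 5)/(z + 2)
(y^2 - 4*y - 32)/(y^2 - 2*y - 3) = (-y^2 + 4*y + 32)/(-y^2 + 2*y + 3)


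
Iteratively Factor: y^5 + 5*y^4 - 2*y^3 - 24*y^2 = (y + 4)*(y^4 + y^3 - 6*y^2) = y*(y + 4)*(y^3 + y^2 - 6*y) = y*(y + 3)*(y + 4)*(y^2 - 2*y) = y*(y - 2)*(y + 3)*(y + 4)*(y)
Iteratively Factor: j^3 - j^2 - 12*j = (j - 4)*(j^2 + 3*j) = (j - 4)*(j + 3)*(j)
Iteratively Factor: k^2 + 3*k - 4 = (k + 4)*(k - 1)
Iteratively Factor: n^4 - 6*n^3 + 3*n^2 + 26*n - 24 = (n + 2)*(n^3 - 8*n^2 + 19*n - 12) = (n - 3)*(n + 2)*(n^2 - 5*n + 4) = (n - 3)*(n - 1)*(n + 2)*(n - 4)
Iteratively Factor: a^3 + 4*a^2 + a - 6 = (a + 3)*(a^2 + a - 2) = (a + 2)*(a + 3)*(a - 1)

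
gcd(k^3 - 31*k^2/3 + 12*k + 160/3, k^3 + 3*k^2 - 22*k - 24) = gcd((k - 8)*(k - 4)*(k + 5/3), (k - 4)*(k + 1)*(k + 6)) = k - 4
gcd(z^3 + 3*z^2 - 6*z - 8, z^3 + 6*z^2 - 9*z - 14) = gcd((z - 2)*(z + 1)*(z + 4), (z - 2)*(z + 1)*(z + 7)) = z^2 - z - 2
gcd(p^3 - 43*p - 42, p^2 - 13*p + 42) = p - 7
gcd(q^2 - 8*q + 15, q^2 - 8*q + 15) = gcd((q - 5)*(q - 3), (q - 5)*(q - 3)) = q^2 - 8*q + 15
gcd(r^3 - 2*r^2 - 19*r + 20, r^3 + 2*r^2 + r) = 1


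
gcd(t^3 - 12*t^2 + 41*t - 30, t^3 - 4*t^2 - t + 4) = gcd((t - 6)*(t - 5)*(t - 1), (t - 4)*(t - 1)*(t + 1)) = t - 1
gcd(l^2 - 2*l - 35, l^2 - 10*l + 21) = l - 7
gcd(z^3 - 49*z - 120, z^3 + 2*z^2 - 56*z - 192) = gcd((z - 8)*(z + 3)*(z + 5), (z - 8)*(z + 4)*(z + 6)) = z - 8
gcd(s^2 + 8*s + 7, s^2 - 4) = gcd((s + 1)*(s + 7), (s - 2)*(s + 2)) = 1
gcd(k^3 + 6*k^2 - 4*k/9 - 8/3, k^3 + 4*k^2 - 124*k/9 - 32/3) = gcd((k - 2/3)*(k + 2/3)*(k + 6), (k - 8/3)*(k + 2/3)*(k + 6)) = k^2 + 20*k/3 + 4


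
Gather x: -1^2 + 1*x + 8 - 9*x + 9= 16 - 8*x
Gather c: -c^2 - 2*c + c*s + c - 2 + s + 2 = -c^2 + c*(s - 1) + s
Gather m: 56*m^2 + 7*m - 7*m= 56*m^2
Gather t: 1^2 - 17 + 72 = 56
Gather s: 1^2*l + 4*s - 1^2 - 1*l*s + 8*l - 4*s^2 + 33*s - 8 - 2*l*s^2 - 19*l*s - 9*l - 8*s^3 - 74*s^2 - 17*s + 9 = -8*s^3 + s^2*(-2*l - 78) + s*(20 - 20*l)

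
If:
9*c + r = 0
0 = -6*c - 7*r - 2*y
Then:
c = 2*y/57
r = -6*y/19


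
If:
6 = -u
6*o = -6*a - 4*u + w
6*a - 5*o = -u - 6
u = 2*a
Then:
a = -3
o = -18/5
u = -6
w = -318/5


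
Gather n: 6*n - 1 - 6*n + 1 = 0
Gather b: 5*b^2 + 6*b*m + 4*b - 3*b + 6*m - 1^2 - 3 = 5*b^2 + b*(6*m + 1) + 6*m - 4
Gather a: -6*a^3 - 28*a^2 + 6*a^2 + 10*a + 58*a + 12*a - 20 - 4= -6*a^3 - 22*a^2 + 80*a - 24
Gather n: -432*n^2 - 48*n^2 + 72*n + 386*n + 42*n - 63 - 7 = -480*n^2 + 500*n - 70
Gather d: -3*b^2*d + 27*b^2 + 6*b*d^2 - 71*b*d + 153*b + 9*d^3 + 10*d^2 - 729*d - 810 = 27*b^2 + 153*b + 9*d^3 + d^2*(6*b + 10) + d*(-3*b^2 - 71*b - 729) - 810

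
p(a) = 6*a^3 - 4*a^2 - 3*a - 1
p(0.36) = -2.32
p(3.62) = 220.35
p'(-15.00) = 4167.00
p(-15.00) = -21106.00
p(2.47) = 57.60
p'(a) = 18*a^2 - 8*a - 3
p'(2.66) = 103.08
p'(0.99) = 6.72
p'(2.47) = 87.06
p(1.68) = 11.12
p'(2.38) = 79.92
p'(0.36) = -3.55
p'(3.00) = 135.00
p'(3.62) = 203.92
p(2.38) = 50.09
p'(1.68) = 34.36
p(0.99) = -2.07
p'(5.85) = 566.20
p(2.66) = 75.64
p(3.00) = 116.00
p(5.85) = 1045.77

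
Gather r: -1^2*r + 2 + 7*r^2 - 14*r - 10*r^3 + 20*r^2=-10*r^3 + 27*r^2 - 15*r + 2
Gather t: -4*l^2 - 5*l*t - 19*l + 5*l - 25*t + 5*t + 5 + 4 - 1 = -4*l^2 - 14*l + t*(-5*l - 20) + 8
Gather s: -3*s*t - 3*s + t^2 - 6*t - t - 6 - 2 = s*(-3*t - 3) + t^2 - 7*t - 8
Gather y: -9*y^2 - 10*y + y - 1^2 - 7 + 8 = -9*y^2 - 9*y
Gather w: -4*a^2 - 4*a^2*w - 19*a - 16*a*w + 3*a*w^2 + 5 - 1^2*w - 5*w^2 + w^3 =-4*a^2 - 19*a + w^3 + w^2*(3*a - 5) + w*(-4*a^2 - 16*a - 1) + 5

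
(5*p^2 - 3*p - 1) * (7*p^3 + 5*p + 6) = 35*p^5 - 21*p^4 + 18*p^3 + 15*p^2 - 23*p - 6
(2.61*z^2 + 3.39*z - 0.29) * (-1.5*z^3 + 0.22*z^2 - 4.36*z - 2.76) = -3.915*z^5 - 4.5108*z^4 - 10.1988*z^3 - 22.0478*z^2 - 8.092*z + 0.8004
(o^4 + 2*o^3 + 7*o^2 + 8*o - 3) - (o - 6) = o^4 + 2*o^3 + 7*o^2 + 7*o + 3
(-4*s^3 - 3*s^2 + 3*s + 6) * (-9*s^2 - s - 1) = 36*s^5 + 31*s^4 - 20*s^3 - 54*s^2 - 9*s - 6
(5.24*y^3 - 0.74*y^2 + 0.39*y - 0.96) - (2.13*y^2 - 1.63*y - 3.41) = 5.24*y^3 - 2.87*y^2 + 2.02*y + 2.45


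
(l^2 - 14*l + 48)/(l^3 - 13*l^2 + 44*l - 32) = (l - 6)/(l^2 - 5*l + 4)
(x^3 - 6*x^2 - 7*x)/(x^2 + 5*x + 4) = x*(x - 7)/(x + 4)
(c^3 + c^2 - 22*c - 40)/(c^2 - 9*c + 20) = (c^2 + 6*c + 8)/(c - 4)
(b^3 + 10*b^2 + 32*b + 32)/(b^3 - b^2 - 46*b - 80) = (b^2 + 8*b + 16)/(b^2 - 3*b - 40)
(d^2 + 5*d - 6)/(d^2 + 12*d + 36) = (d - 1)/(d + 6)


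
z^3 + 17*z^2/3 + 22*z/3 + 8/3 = (z + 2/3)*(z + 1)*(z + 4)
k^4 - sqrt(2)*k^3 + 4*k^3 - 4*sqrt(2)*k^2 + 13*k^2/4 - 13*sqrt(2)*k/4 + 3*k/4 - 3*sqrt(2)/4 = (k + 1/2)^2*(k + 3)*(k - sqrt(2))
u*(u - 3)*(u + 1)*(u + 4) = u^4 + 2*u^3 - 11*u^2 - 12*u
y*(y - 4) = y^2 - 4*y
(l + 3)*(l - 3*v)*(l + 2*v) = l^3 - l^2*v + 3*l^2 - 6*l*v^2 - 3*l*v - 18*v^2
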